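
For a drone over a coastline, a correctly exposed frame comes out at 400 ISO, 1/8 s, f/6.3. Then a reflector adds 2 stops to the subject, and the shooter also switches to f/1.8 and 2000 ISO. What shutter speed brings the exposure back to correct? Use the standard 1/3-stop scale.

Scene light: 2 stops brighter.
Aperture: f/6.3 → f/5.6 → f/5 → f/4.5 → f/4 → f/3.5 → f/3.2 → f/2.8 → f/2.5 → f/2.2 → f/2 → f/1.8 — 3 2/3 stops opened up (brighter).
ISO: 400 → 500 → 640 → 800 → 1000 → 1250 → 1600 → 2000 — 2 1/3 stops higher (brighter).
Net so far: 8 stops brighter. Shutter speed: 1/8 → 1/10 → 1/13 → 1/15 → 1/20 → 1/25 → 1/30 → 1/40 → 1/50 → 1/60 → 1/80 → 1/100 → 1/125 → 1/160 → 1/200 → 1/250 → 1/320 → 1/400 → 1/500 → 1/640 → 1/800 → 1/1000 → 1/1250 → 1/1600 → 1/2000.

1/2000s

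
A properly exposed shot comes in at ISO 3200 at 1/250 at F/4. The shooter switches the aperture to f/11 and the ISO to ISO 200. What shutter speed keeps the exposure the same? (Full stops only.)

Aperture: f/4 → f/5.6 → f/8 → f/11 — 3 stops smaller aperture (darker).
ISO: 3200 → 1600 → 800 → 400 → 200 — 4 stops dropped (darker).
Net change so far: 7 stops darker. Offset with the shutter speed: 1/250 → 1/125 → 1/60 → 1/30 → 1/15 → 1/8 → 1/4 → 1/2.

1/2s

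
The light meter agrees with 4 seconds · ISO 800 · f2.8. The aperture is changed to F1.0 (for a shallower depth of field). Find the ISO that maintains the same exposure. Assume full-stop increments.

Aperture: f/2.8 → f/2 → f/1.4 → f/1.0 — 3 stops larger aperture (brighter).
Need 3 stops darker from the ISO: 800 → 400 → 200 → 100.

ISO 100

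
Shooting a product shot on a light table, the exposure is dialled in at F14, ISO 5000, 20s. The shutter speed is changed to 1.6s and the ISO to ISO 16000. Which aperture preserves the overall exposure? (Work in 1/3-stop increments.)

Shutter speed: 20 → 15 → 13 → 10 → 8 → 6 → 5 → 4 → 3.2 → 2.5 → 2 → 1.6 — 3 2/3 stops shorter (darker).
ISO: 5000 → 6400 → 8000 → 10000 → 12800 → 16000 — 1 2/3 stops raised (brighter).
Net change so far: 2 stops darker. Offset with the aperture: f/14 → f/13 → f/11 → f/10 → f/9 → f/8 → f/7.1.

f/7.1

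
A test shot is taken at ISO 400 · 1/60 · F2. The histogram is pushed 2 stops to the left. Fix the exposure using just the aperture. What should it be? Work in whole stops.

f/1.0

Underexposed by 2 stops → need 2 stops brighter.
Aperture: f/2 → f/1.4 → f/1.0.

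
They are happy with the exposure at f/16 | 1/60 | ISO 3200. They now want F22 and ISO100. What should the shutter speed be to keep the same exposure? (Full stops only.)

Aperture: f/16 → f/22 — 1 stop stopped down (darker).
ISO: 3200 → 1600 → 800 → 400 → 200 → 100 — 5 stops dropped (darker).
Net change so far: 6 stops darker. Offset with the shutter speed: 1/60 → 1/30 → 1/15 → 1/8 → 1/4 → 1/2 → 1.

1 s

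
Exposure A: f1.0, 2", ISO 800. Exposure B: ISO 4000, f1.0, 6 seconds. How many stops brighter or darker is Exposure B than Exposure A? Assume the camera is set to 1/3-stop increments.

4 stops brighter

Aperture: unchanged.
Shutter speed: 2 → 2.5 → 3.2 → 4 → 5 → 6 — 1 2/3 stops slower (brighter).
ISO: 800 → 1000 → 1250 → 1600 → 2000 → 2500 → 3200 → 4000 — 2 1/3 stops higher (brighter).
Net: +1 2/3 +2 1/3 = +4 stops.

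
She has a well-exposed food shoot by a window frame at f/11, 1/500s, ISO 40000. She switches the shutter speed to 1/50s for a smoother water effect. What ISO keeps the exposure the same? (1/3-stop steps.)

Shutter speed: 1/500 → 1/400 → 1/320 → 1/250 → 1/200 → 1/160 → 1/125 → 1/100 → 1/80 → 1/60 → 1/50 — 3 1/3 stops slower (brighter).
Need 3 1/3 stops darker from the ISO: 40000 → 32000 → 25600 → 20000 → 16000 → 12800 → 10000 → 8000 → 6400 → 5000 → 4000.

ISO 4000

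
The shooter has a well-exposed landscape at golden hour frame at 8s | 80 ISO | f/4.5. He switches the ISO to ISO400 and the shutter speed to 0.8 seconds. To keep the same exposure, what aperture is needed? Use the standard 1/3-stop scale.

ISO: 80 → 100 → 125 → 160 → 200 → 250 → 320 → 400 — 2 1/3 stops raised (brighter).
Shutter speed: 8 → 6 → 5 → 4 → 3.2 → 2.5 → 2 → 1.6 → 1.3 → 1 → 0.8 — 3 1/3 stops shorter (darker).
Net change so far: 1 stop darker. Offset with the aperture: f/4.5 → f/4 → f/3.5 → f/3.2.

f/3.2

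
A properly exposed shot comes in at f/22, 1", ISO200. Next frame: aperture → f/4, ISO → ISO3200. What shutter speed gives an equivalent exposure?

1/500s

Aperture: f/22 → f/16 → f/11 → f/8 → f/5.6 → f/4 — 5 stops wider (brighter).
ISO: 200 → 400 → 800 → 1600 → 3200 — 4 stops raised (brighter).
Net change so far: 9 stops brighter. Offset with the shutter speed: 1 → 1/2 → 1/4 → 1/8 → 1/15 → 1/30 → 1/60 → 1/125 → 1/250 → 1/500.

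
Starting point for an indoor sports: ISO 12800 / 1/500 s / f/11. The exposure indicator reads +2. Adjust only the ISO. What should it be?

Overexposed by 2 stops → need 2 stops darker.
ISO: 12800 → 6400 → 3200.

ISO 3200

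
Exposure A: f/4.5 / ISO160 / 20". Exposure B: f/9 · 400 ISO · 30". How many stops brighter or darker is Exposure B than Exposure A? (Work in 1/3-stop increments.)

same exposure (0 stops)

Aperture: f/4.5 → f/5 → f/5.6 → f/6.3 → f/7.1 → f/8 → f/9 — 2 stops stopped down (darker).
Shutter speed: 20 → 25 → 30 — 2/3 stop slower (brighter).
ISO: 160 → 200 → 250 → 320 → 400 — 1 1/3 stops raised (brighter).
Net: −2 +2/3 +1 1/3 = 0 stops.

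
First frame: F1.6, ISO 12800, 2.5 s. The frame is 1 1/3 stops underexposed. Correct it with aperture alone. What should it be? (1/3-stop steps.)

f/1.0

Underexposed by 1 1/3 stops → need 1 1/3 stops brighter.
Aperture: f/1.6 → f/1.4 → f/1.2 → f/1.1 → f/1.0.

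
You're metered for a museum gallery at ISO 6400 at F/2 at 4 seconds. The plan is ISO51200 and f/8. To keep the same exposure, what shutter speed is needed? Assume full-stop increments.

8 s

ISO: 6400 → 12800 → 25600 → 51200 — 3 stops higher (brighter).
Aperture: f/2 → f/2.8 → f/4 → f/5.6 → f/8 — 4 stops narrower (darker).
Net change so far: 1 stop darker. Offset with the shutter speed: 4 → 8.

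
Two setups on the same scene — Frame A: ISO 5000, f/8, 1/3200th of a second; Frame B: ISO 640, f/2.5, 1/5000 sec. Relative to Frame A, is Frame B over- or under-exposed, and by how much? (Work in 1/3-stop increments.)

Aperture: f/8 → f/7.1 → f/6.3 → f/5.6 → f/5 → f/4.5 → f/4 → f/3.5 → f/3.2 → f/2.8 → f/2.5 — 3 1/3 stops opened up (brighter).
Shutter speed: 1/3200 → 1/4000 → 1/5000 — 2/3 stop shorter (darker).
ISO: 5000 → 4000 → 3200 → 2500 → 2000 → 1600 → 1250 → 1000 → 800 → 640 — 3 stops lower (darker).
Net: +3 1/3 −2/3 −3 = −1/3 stops.

1/3 stop darker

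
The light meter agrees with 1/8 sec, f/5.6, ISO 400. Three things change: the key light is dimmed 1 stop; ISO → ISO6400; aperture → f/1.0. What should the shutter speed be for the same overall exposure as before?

1/2000s

Scene light: 1 stop darker.
ISO: 400 → 800 → 1600 → 3200 → 6400 — 4 stops raised (brighter).
Aperture: f/5.6 → f/4 → f/2.8 → f/2 → f/1.4 → f/1.0 — 5 stops opened up (brighter).
Net so far: 8 stops brighter. Shutter speed: 1/8 → 1/15 → 1/30 → 1/60 → 1/125 → 1/250 → 1/500 → 1/1000 → 1/2000.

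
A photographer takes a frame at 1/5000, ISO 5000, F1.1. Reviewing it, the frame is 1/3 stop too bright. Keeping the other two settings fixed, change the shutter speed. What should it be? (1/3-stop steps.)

Overexposed by 1/3 stop → need 1/3 stop darker.
Shutter speed: 1/5000 → 1/6400.

1/6400s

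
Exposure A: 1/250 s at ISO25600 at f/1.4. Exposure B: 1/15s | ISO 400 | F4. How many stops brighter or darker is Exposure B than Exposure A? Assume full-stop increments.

5 stops darker

Aperture: f/1.4 → f/2 → f/2.8 → f/4 — 3 stops stopped down (darker).
Shutter speed: 1/250 → 1/125 → 1/60 → 1/30 → 1/15 — 4 stops slower (brighter).
ISO: 25600 → 12800 → 6400 → 3200 → 1600 → 800 → 400 — 6 stops lower (darker).
Net: −3 +4 −6 = −5 stops.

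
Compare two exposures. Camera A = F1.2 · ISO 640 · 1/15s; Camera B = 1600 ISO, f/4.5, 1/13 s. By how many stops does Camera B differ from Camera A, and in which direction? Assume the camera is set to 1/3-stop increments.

Aperture: f/1.2 → f/1.4 → f/1.6 → f/1.8 → f/2 → f/2.2 → f/2.5 → f/2.8 → f/3.2 → f/3.5 → f/4 → f/4.5 — 3 2/3 stops narrower (darker).
Shutter speed: 1/15 → 1/13 — 1/3 stop slower (brighter).
ISO: 640 → 800 → 1000 → 1250 → 1600 — 1 1/3 stops higher (brighter).
Net: −3 2/3 +1/3 +1 1/3 = −2 stops.

2 stops darker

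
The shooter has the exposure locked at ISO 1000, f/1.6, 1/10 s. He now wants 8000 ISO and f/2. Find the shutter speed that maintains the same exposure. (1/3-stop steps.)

1/50s

ISO: 1000 → 1250 → 1600 → 2000 → 2500 → 3200 → 4000 → 5000 → 6400 → 8000 — 3 stops raised (brighter).
Aperture: f/1.6 → f/1.8 → f/2 — 2/3 stop narrower (darker).
Net change so far: 2 1/3 stops brighter. Offset with the shutter speed: 1/10 → 1/13 → 1/15 → 1/20 → 1/25 → 1/30 → 1/40 → 1/50.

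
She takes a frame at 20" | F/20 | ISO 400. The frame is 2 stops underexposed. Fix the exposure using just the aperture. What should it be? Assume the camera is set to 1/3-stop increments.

Underexposed by 2 stops → need 2 stops brighter.
Aperture: f/20 → f/18 → f/16 → f/14 → f/13 → f/11 → f/10.

f/10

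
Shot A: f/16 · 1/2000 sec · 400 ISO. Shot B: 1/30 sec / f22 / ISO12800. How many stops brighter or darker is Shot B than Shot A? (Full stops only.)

Aperture: f/16 → f/22 — 1 stop smaller aperture (darker).
Shutter speed: 1/2000 → 1/1000 → 1/500 → 1/250 → 1/125 → 1/60 → 1/30 — 6 stops slower (brighter).
ISO: 400 → 800 → 1600 → 3200 → 6400 → 12800 — 5 stops raised (brighter).
Net: −1 +6 +5 = +10 stops.

10 stops brighter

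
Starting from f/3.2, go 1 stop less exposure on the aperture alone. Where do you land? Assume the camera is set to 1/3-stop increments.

f/4.5

Aperture: f/3.2 → f/3.5 → f/4 → f/4.5 — 1 stop smaller aperture (darker).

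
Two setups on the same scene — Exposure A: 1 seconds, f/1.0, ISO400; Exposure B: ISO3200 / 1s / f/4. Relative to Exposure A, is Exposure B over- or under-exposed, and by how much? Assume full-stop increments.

1 stop darker

Aperture: f/1.0 → f/1.4 → f/2 → f/2.8 → f/4 — 4 stops smaller aperture (darker).
Shutter speed: unchanged.
ISO: 400 → 800 → 1600 → 3200 — 3 stops raised (brighter).
Net: −4 +3 = −1 stop.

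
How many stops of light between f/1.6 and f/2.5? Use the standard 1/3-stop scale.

1 1/3 stops

f/1.6 → f/1.8 → f/2 → f/2.2 → f/2.5 — count the steps: 4 third-stops = 1 1/3 stops.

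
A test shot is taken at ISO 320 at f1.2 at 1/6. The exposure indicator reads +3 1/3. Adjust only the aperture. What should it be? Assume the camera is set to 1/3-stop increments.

f/4

Overexposed by 3 1/3 stops → need 3 1/3 stops darker.
Aperture: f/1.2 → f/1.4 → f/1.6 → f/1.8 → f/2 → f/2.2 → f/2.5 → f/2.8 → f/3.2 → f/3.5 → f/4.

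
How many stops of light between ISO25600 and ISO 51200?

25600 → 51200 — count the steps: 1 stop.

1 stop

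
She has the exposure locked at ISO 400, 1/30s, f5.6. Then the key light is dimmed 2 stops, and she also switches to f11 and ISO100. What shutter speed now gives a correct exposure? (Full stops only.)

2 s

Scene light: 2 stops darker.
Aperture: f/5.6 → f/8 → f/11 — 2 stops narrower (darker).
ISO: 400 → 200 → 100 — 2 stops dropped (darker).
Net so far: 6 stops darker. Shutter speed: 1/30 → 1/15 → 1/8 → 1/4 → 1/2 → 1 → 2.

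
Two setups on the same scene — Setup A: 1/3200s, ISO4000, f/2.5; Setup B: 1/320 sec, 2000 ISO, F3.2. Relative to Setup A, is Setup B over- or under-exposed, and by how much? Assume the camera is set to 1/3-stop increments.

1 2/3 stops brighter

Aperture: f/2.5 → f/2.8 → f/3.2 — 2/3 stop stopped down (darker).
Shutter speed: 1/3200 → 1/2500 → 1/2000 → 1/1600 → 1/1250 → 1/1000 → 1/800 → 1/640 → 1/500 → 1/400 → 1/320 — 3 1/3 stops slower (brighter).
ISO: 4000 → 3200 → 2500 → 2000 — 1 stop lower (darker).
Net: −2/3 +3 1/3 −1 = +1 2/3 stops.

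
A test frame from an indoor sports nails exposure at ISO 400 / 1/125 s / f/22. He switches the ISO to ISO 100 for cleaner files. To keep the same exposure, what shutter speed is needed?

ISO: 400 → 200 → 100 — 2 stops lower (darker).
Need 2 stops brighter from the shutter speed: 1/125 → 1/60 → 1/30.

1/30s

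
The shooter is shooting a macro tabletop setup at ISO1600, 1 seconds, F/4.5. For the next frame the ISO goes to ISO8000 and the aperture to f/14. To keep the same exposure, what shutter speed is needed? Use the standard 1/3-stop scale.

ISO: 1600 → 2000 → 2500 → 3200 → 4000 → 5000 → 6400 → 8000 — 2 1/3 stops raised (brighter).
Aperture: f/4.5 → f/5 → f/5.6 → f/6.3 → f/7.1 → f/8 → f/9 → f/10 → f/11 → f/13 → f/14 — 3 1/3 stops smaller aperture (darker).
Net change so far: 1 stop darker. Offset with the shutter speed: 1 → 1.3 → 1.6 → 2.

2 s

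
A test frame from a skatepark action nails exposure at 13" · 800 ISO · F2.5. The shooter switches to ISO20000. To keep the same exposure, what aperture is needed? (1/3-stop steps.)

f/13

ISO: 800 → 1000 → 1250 → 1600 → 2000 → 2500 → 3200 → 4000 → 5000 → 6400 → 8000 → 10000 → 12800 → 16000 → 20000 — 4 2/3 stops raised (brighter).
Need 4 2/3 stops darker from the aperture: f/2.5 → f/2.8 → f/3.2 → f/3.5 → f/4 → f/4.5 → f/5 → f/5.6 → f/6.3 → f/7.1 → f/8 → f/9 → f/10 → f/11 → f/13.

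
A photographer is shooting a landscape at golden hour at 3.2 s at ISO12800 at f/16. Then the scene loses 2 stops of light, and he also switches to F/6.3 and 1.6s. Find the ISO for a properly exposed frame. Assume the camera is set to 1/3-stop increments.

Scene light: 2 stops darker.
Aperture: f/16 → f/14 → f/13 → f/11 → f/10 → f/9 → f/8 → f/7.1 → f/6.3 — 2 2/3 stops larger aperture (brighter).
Shutter speed: 3.2 → 2.5 → 2 → 1.6 — 1 stop faster (darker).
Net so far: 1/3 stop darker. ISO: 12800 → 16000.

ISO 16000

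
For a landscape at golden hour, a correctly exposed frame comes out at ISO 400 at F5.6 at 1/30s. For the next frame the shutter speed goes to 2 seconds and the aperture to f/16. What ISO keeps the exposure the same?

Shutter speed: 1/30 → 1/15 → 1/8 → 1/4 → 1/2 → 1 → 2 — 6 stops longer (brighter).
Aperture: f/5.6 → f/8 → f/11 → f/16 — 3 stops stopped down (darker).
Net change so far: 3 stops brighter. Offset with the ISO: 400 → 200 → 100 → 50.

ISO 50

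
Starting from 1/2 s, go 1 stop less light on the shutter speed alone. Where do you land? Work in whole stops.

1/4s

Shutter speed: 1/2 → 1/4 — 1 stop shorter (darker).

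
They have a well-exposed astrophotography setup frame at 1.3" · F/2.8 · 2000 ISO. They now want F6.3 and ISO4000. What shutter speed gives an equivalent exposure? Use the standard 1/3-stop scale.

3.2 s

Aperture: f/2.8 → f/3.2 → f/3.5 → f/4 → f/4.5 → f/5 → f/5.6 → f/6.3 — 2 1/3 stops smaller aperture (darker).
ISO: 2000 → 2500 → 3200 → 4000 — 1 stop higher (brighter).
Net change so far: 1 1/3 stops darker. Offset with the shutter speed: 1.3 → 1.6 → 2 → 2.5 → 3.2.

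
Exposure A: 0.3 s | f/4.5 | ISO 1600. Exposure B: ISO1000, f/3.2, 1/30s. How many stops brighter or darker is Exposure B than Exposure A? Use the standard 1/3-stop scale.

Aperture: f/4.5 → f/4 → f/3.5 → f/3.2 — 1 stop wider (brighter).
Shutter speed: 0.3 → 1/4 → 1/5 → 1/6 → 1/8 → 1/10 → 1/13 → 1/15 → 1/20 → 1/25 → 1/30 — 3 1/3 stops faster (darker).
ISO: 1600 → 1250 → 1000 — 2/3 stop lower (darker).
Net: +1 −3 1/3 −2/3 = −3 stops.

3 stops darker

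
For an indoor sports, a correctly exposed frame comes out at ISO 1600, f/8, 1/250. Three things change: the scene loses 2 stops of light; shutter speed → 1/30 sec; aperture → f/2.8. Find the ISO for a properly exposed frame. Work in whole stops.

ISO 100

Scene light: 2 stops darker.
Shutter speed: 1/250 → 1/125 → 1/60 → 1/30 — 3 stops longer (brighter).
Aperture: f/8 → f/5.6 → f/4 → f/2.8 — 3 stops opened up (brighter).
Net so far: 4 stops brighter. ISO: 1600 → 800 → 400 → 200 → 100.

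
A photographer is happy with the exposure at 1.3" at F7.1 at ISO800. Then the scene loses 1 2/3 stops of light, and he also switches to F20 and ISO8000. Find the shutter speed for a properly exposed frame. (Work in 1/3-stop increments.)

Scene light: 1 2/3 stops darker.
Aperture: f/7.1 → f/8 → f/9 → f/10 → f/11 → f/13 → f/14 → f/16 → f/18 → f/20 — 3 stops smaller aperture (darker).
ISO: 800 → 1000 → 1250 → 1600 → 2000 → 2500 → 3200 → 4000 → 5000 → 6400 → 8000 — 3 1/3 stops raised (brighter).
Net so far: 1 1/3 stops darker. Shutter speed: 1.3 → 1.6 → 2 → 2.5 → 3.2.

3.2 s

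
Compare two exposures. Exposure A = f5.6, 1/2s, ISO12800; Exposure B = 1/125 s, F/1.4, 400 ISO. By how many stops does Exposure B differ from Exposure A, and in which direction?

Aperture: f/5.6 → f/4 → f/2.8 → f/2 → f/1.4 — 4 stops wider (brighter).
Shutter speed: 1/2 → 1/4 → 1/8 → 1/15 → 1/30 → 1/60 → 1/125 — 6 stops faster (darker).
ISO: 12800 → 6400 → 3200 → 1600 → 800 → 400 — 5 stops lower (darker).
Net: +4 −6 −5 = −7 stops.

7 stops darker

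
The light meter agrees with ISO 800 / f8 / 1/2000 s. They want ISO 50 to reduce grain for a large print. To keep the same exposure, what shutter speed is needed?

1/125s

ISO: 800 → 400 → 200 → 100 → 50 — 4 stops dropped (darker).
Need 4 stops brighter from the shutter speed: 1/2000 → 1/1000 → 1/500 → 1/250 → 1/125.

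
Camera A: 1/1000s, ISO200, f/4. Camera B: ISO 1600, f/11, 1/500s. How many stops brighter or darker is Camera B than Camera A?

1 stop brighter

Aperture: f/4 → f/5.6 → f/8 → f/11 — 3 stops stopped down (darker).
Shutter speed: 1/1000 → 1/500 — 1 stop slower (brighter).
ISO: 200 → 400 → 800 → 1600 — 3 stops raised (brighter).
Net: −3 +1 +3 = +1 stop.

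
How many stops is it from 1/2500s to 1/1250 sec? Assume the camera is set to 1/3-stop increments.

1 stop

1/2500 → 1/2000 → 1/1600 → 1/1250 — count the steps: 3 third-stops = 1 stop.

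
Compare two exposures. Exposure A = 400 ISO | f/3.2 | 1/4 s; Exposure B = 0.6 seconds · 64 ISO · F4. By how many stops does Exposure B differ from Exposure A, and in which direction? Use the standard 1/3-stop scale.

Aperture: f/3.2 → f/3.5 → f/4 — 2/3 stop stopped down (darker).
Shutter speed: 1/4 → 0.3 → 0.4 → 0.5 → 0.6 — 1 1/3 stops slower (brighter).
ISO: 400 → 320 → 250 → 200 → 160 → 125 → 100 → 80 → 64 — 2 2/3 stops dropped (darker).
Net: −2/3 +1 1/3 −2 2/3 = −2 stops.

2 stops darker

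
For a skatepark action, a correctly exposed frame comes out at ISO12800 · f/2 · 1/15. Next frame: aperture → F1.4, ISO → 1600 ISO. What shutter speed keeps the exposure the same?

Aperture: f/2 → f/1.4 — 1 stop opened up (brighter).
ISO: 12800 → 6400 → 3200 → 1600 — 3 stops dropped (darker).
Net change so far: 2 stops darker. Offset with the shutter speed: 1/15 → 1/8 → 1/4.

1/4s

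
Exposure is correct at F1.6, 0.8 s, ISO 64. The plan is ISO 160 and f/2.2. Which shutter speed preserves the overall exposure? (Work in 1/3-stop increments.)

ISO: 64 → 80 → 100 → 125 → 160 — 1 1/3 stops raised (brighter).
Aperture: f/1.6 → f/1.8 → f/2 → f/2.2 — 1 stop stopped down (darker).
Net change so far: 1/3 stop brighter. Offset with the shutter speed: 0.8 → 0.6.

0.6 s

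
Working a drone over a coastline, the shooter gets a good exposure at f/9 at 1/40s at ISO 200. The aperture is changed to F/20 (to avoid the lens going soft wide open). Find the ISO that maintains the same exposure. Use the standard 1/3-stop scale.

ISO 1000

Aperture: f/9 → f/10 → f/11 → f/13 → f/14 → f/16 → f/18 → f/20 — 2 1/3 stops narrower (darker).
Need 2 1/3 stops brighter from the ISO: 200 → 250 → 320 → 400 → 500 → 640 → 800 → 1000.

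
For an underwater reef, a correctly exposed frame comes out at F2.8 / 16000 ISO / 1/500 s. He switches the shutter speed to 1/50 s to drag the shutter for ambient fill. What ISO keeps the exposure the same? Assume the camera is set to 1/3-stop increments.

ISO 1600

Shutter speed: 1/500 → 1/400 → 1/320 → 1/250 → 1/200 → 1/160 → 1/125 → 1/100 → 1/80 → 1/60 → 1/50 — 3 1/3 stops longer (brighter).
Need 3 1/3 stops darker from the ISO: 16000 → 12800 → 10000 → 8000 → 6400 → 5000 → 4000 → 3200 → 2500 → 2000 → 1600.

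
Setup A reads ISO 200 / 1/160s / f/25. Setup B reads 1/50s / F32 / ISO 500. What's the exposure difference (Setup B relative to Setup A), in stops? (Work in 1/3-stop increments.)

Aperture: f/25 → f/29 → f/32 — 2/3 stop stopped down (darker).
Shutter speed: 1/160 → 1/125 → 1/100 → 1/80 → 1/60 → 1/50 — 1 2/3 stops longer (brighter).
ISO: 200 → 250 → 320 → 400 → 500 — 1 1/3 stops raised (brighter).
Net: −2/3 +1 2/3 +1 1/3 = +2 1/3 stops.

2 1/3 stops brighter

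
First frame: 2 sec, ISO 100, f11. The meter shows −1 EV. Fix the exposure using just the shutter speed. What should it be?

4 s

Underexposed by 1 stop → need 1 stop brighter.
Shutter speed: 2 → 4.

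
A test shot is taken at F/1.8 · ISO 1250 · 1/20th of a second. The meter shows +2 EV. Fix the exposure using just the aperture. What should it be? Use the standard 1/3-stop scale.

Overexposed by 2 stops → need 2 stops darker.
Aperture: f/1.8 → f/2 → f/2.2 → f/2.5 → f/2.8 → f/3.2 → f/3.5.

f/3.5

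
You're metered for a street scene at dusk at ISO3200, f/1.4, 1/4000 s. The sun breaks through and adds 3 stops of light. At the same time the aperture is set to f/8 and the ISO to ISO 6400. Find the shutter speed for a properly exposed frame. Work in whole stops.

1/2000s

Scene light: 3 stops brighter.
Aperture: f/1.4 → f/2 → f/2.8 → f/4 → f/5.6 → f/8 — 5 stops smaller aperture (darker).
ISO: 3200 → 6400 — 1 stop higher (brighter).
Net so far: 1 stop darker. Shutter speed: 1/4000 → 1/2000.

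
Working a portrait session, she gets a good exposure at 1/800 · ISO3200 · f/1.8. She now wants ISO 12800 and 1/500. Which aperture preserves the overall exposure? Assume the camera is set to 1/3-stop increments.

ISO: 3200 → 4000 → 5000 → 6400 → 8000 → 10000 → 12800 — 2 stops higher (brighter).
Shutter speed: 1/800 → 1/640 → 1/500 — 2/3 stop slower (brighter).
Net change so far: 2 2/3 stops brighter. Offset with the aperture: f/1.8 → f/2 → f/2.2 → f/2.5 → f/2.8 → f/3.2 → f/3.5 → f/4 → f/4.5.

f/4.5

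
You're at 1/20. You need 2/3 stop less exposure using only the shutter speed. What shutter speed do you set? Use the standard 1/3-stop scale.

Shutter speed: 1/20 → 1/25 → 1/30 — 2/3 stop faster (darker).

1/30s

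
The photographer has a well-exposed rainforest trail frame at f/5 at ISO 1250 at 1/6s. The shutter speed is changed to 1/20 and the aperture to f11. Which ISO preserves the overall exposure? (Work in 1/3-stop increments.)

Shutter speed: 1/6 → 1/8 → 1/10 → 1/13 → 1/15 → 1/20 — 1 2/3 stops shorter (darker).
Aperture: f/5 → f/5.6 → f/6.3 → f/7.1 → f/8 → f/9 → f/10 → f/11 — 2 1/3 stops narrower (darker).
Net change so far: 4 stops darker. Offset with the ISO: 1250 → 1600 → 2000 → 2500 → 3200 → 4000 → 5000 → 6400 → 8000 → 10000 → 12800 → 16000 → 20000.

ISO 20000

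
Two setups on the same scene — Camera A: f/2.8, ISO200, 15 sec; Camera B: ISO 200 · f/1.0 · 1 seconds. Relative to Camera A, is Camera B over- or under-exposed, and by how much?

1 stop darker

Aperture: f/2.8 → f/2 → f/1.4 → f/1.0 — 3 stops opened up (brighter).
Shutter speed: 15 → 8 → 4 → 2 → 1 — 4 stops shorter (darker).
ISO: unchanged.
Net: +3 −4 = −1 stop.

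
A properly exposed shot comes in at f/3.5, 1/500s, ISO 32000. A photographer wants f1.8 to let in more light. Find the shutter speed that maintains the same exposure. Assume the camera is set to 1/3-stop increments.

Aperture: f/3.5 → f/3.2 → f/2.8 → f/2.5 → f/2.2 → f/2 → f/1.8 — 2 stops larger aperture (brighter).
Need 2 stops darker from the shutter speed: 1/500 → 1/640 → 1/800 → 1/1000 → 1/1250 → 1/1600 → 1/2000.

1/2000s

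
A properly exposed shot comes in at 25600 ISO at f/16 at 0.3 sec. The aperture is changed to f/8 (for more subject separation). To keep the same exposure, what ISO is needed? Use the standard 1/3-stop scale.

ISO 6400

Aperture: f/16 → f/14 → f/13 → f/11 → f/10 → f/9 → f/8 — 2 stops wider (brighter).
Need 2 stops darker from the ISO: 25600 → 20000 → 16000 → 12800 → 10000 → 8000 → 6400.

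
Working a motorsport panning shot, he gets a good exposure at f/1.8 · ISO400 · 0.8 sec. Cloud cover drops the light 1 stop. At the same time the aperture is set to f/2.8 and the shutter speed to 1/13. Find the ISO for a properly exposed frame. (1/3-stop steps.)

Scene light: 1 stop darker.
Aperture: f/1.8 → f/2 → f/2.2 → f/2.5 → f/2.8 — 1 1/3 stops stopped down (darker).
Shutter speed: 0.8 → 0.6 → 0.5 → 0.4 → 0.3 → 1/4 → 1/5 → 1/6 → 1/8 → 1/10 → 1/13 — 3 1/3 stops faster (darker).
Net so far: 5 2/3 stops darker. ISO: 400 → 500 → 640 → 800 → 1000 → 1250 → 1600 → 2000 → 2500 → 3200 → 4000 → 5000 → 6400 → 8000 → 10000 → 12800 → 16000 → 20000.

ISO 20000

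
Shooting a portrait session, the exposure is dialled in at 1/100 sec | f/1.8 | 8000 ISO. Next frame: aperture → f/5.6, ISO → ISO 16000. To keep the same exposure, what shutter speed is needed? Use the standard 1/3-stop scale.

1/20s

Aperture: f/1.8 → f/2 → f/2.2 → f/2.5 → f/2.8 → f/3.2 → f/3.5 → f/4 → f/4.5 → f/5 → f/5.6 — 3 1/3 stops smaller aperture (darker).
ISO: 8000 → 10000 → 12800 → 16000 — 1 stop raised (brighter).
Net change so far: 2 1/3 stops darker. Offset with the shutter speed: 1/100 → 1/80 → 1/60 → 1/50 → 1/40 → 1/30 → 1/25 → 1/20.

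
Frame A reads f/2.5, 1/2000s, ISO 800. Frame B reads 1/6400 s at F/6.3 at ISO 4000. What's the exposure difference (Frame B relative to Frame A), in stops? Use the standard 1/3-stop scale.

Aperture: f/2.5 → f/2.8 → f/3.2 → f/3.5 → f/4 → f/4.5 → f/5 → f/5.6 → f/6.3 — 2 2/3 stops narrower (darker).
Shutter speed: 1/2000 → 1/2500 → 1/3200 → 1/4000 → 1/5000 → 1/6400 — 1 2/3 stops shorter (darker).
ISO: 800 → 1000 → 1250 → 1600 → 2000 → 2500 → 3200 → 4000 — 2 1/3 stops raised (brighter).
Net: −2 2/3 −1 2/3 +2 1/3 = −2 stops.

2 stops darker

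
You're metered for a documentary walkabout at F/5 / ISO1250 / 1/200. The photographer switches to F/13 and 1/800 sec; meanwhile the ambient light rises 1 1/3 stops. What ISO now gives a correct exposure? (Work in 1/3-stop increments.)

Scene light: 1 1/3 stops brighter.
Aperture: f/5 → f/5.6 → f/6.3 → f/7.1 → f/8 → f/9 → f/10 → f/11 → f/13 — 2 2/3 stops stopped down (darker).
Shutter speed: 1/200 → 1/250 → 1/320 → 1/400 → 1/500 → 1/640 → 1/800 — 2 stops shorter (darker).
Net so far: 3 1/3 stops darker. ISO: 1250 → 1600 → 2000 → 2500 → 3200 → 4000 → 5000 → 6400 → 8000 → 10000 → 12800.

ISO 12800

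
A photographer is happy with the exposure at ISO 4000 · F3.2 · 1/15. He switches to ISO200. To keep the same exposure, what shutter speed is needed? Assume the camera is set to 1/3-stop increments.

ISO: 4000 → 3200 → 2500 → 2000 → 1600 → 1250 → 1000 → 800 → 640 → 500 → 400 → 320 → 250 → 200 — 4 1/3 stops lower (darker).
Need 4 1/3 stops brighter from the shutter speed: 1/15 → 1/13 → 1/10 → 1/8 → 1/6 → 1/5 → 1/4 → 0.3 → 0.4 → 0.5 → 0.6 → 0.8 → 1 → 1.3.

1.3 s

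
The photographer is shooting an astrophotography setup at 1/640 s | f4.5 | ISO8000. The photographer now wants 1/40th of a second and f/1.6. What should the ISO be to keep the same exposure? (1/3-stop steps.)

Shutter speed: 1/640 → 1/500 → 1/400 → 1/320 → 1/250 → 1/200 → 1/160 → 1/125 → 1/100 → 1/80 → 1/60 → 1/50 → 1/40 — 4 stops longer (brighter).
Aperture: f/4.5 → f/4 → f/3.5 → f/3.2 → f/2.8 → f/2.5 → f/2.2 → f/2 → f/1.8 → f/1.6 — 3 stops larger aperture (brighter).
Net change so far: 7 stops brighter. Offset with the ISO: 8000 → 6400 → 5000 → 4000 → 3200 → 2500 → 2000 → 1600 → 1250 → 1000 → 800 → 640 → 500 → 400 → 320 → 250 → 200 → 160 → 125 → 100 → 80 → 64.

ISO 64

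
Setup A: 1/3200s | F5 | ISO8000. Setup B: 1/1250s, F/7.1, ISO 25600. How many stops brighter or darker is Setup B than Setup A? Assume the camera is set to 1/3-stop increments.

2 stops brighter

Aperture: f/5 → f/5.6 → f/6.3 → f/7.1 — 1 stop smaller aperture (darker).
Shutter speed: 1/3200 → 1/2500 → 1/2000 → 1/1600 → 1/1250 — 1 1/3 stops longer (brighter).
ISO: 8000 → 10000 → 12800 → 16000 → 20000 → 25600 — 1 2/3 stops higher (brighter).
Net: −1 +1 1/3 +1 2/3 = +2 stops.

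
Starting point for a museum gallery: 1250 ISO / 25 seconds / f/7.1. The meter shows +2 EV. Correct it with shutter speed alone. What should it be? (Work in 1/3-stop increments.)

Overexposed by 2 stops → need 2 stops darker.
Shutter speed: 25 → 20 → 15 → 13 → 10 → 8 → 6.

6 s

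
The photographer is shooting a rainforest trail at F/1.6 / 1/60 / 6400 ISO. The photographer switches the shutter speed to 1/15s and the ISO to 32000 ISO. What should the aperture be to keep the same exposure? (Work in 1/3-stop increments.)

Shutter speed: 1/60 → 1/50 → 1/40 → 1/30 → 1/25 → 1/20 → 1/15 — 2 stops longer (brighter).
ISO: 6400 → 8000 → 10000 → 12800 → 16000 → 20000 → 25600 → 32000 — 2 1/3 stops raised (brighter).
Net change so far: 4 1/3 stops brighter. Offset with the aperture: f/1.6 → f/1.8 → f/2 → f/2.2 → f/2.5 → f/2.8 → f/3.2 → f/3.5 → f/4 → f/4.5 → f/5 → f/5.6 → f/6.3 → f/7.1.

f/7.1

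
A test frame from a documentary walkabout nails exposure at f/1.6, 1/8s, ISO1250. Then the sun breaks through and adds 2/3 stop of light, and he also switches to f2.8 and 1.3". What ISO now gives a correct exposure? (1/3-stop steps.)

ISO 250

Scene light: 2/3 stop brighter.
Aperture: f/1.6 → f/1.8 → f/2 → f/2.2 → f/2.5 → f/2.8 — 1 2/3 stops smaller aperture (darker).
Shutter speed: 1/8 → 1/6 → 1/5 → 1/4 → 0.3 → 0.4 → 0.5 → 0.6 → 0.8 → 1 → 1.3 — 3 1/3 stops longer (brighter).
Net so far: 2 1/3 stops brighter. ISO: 1250 → 1000 → 800 → 640 → 500 → 400 → 320 → 250.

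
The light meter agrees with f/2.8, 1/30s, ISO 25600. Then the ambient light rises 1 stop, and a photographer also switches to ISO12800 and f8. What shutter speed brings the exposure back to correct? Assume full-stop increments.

1/4s

Scene light: 1 stop brighter.
ISO: 25600 → 12800 — 1 stop lower (darker).
Aperture: f/2.8 → f/4 → f/5.6 → f/8 — 3 stops stopped down (darker).
Net so far: 3 stops darker. Shutter speed: 1/30 → 1/15 → 1/8 → 1/4.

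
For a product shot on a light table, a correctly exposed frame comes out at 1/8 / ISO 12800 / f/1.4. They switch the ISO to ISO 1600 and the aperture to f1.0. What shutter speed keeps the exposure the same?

ISO: 12800 → 6400 → 3200 → 1600 — 3 stops dropped (darker).
Aperture: f/1.4 → f/1.0 — 1 stop larger aperture (brighter).
Net change so far: 2 stops darker. Offset with the shutter speed: 1/8 → 1/4 → 1/2.

1/2s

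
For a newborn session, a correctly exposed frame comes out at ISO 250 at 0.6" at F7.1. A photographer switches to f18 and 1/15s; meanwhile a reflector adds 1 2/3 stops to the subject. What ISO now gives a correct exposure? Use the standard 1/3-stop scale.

ISO 5000

Scene light: 1 2/3 stops brighter.
Aperture: f/7.1 → f/8 → f/9 → f/10 → f/11 → f/13 → f/14 → f/16 → f/18 — 2 2/3 stops stopped down (darker).
Shutter speed: 0.6 → 0.5 → 0.4 → 0.3 → 1/4 → 1/5 → 1/6 → 1/8 → 1/10 → 1/13 → 1/15 — 3 1/3 stops faster (darker).
Net so far: 4 1/3 stops darker. ISO: 250 → 320 → 400 → 500 → 640 → 800 → 1000 → 1250 → 1600 → 2000 → 2500 → 3200 → 4000 → 5000.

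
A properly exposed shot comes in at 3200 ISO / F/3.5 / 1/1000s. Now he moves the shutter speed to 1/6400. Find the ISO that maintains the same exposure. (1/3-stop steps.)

Shutter speed: 1/1000 → 1/1250 → 1/1600 → 1/2000 → 1/2500 → 1/3200 → 1/4000 → 1/5000 → 1/6400 — 2 2/3 stops shorter (darker).
Need 2 2/3 stops brighter from the ISO: 3200 → 4000 → 5000 → 6400 → 8000 → 10000 → 12800 → 16000 → 20000.

ISO 20000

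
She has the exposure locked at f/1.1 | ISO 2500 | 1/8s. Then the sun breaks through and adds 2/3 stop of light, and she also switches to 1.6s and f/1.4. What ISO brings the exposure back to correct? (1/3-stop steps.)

ISO 200

Scene light: 2/3 stop brighter.
Shutter speed: 1/8 → 1/6 → 1/5 → 1/4 → 0.3 → 0.4 → 0.5 → 0.6 → 0.8 → 1 → 1.3 → 1.6 — 3 2/3 stops slower (brighter).
Aperture: f/1.1 → f/1.2 → f/1.4 — 2/3 stop stopped down (darker).
Net so far: 3 2/3 stops brighter. ISO: 2500 → 2000 → 1600 → 1250 → 1000 → 800 → 640 → 500 → 400 → 320 → 250 → 200.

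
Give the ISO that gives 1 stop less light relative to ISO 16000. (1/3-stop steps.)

ISO: 16000 → 12800 → 10000 → 8000 — 1 stop dropped (darker).

ISO 8000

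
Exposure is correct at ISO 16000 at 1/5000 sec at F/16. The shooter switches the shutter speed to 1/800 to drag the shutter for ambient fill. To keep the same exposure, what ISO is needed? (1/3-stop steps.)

Shutter speed: 1/5000 → 1/4000 → 1/3200 → 1/2500 → 1/2000 → 1/1600 → 1/1250 → 1/1000 → 1/800 — 2 2/3 stops slower (brighter).
Need 2 2/3 stops darker from the ISO: 16000 → 12800 → 10000 → 8000 → 6400 → 5000 → 4000 → 3200 → 2500.

ISO 2500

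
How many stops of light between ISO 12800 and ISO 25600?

12800 → 25600 — count the steps: 1 stop.

1 stop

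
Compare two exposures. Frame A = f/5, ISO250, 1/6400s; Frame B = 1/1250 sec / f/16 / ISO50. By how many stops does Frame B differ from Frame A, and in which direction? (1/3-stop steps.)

3 1/3 stops darker

Aperture: f/5 → f/5.6 → f/6.3 → f/7.1 → f/8 → f/9 → f/10 → f/11 → f/13 → f/14 → f/16 — 3 1/3 stops narrower (darker).
Shutter speed: 1/6400 → 1/5000 → 1/4000 → 1/3200 → 1/2500 → 1/2000 → 1/1600 → 1/1250 — 2 1/3 stops longer (brighter).
ISO: 250 → 200 → 160 → 125 → 100 → 80 → 64 → 50 — 2 1/3 stops dropped (darker).
Net: −3 1/3 +2 1/3 −2 1/3 = −3 1/3 stops.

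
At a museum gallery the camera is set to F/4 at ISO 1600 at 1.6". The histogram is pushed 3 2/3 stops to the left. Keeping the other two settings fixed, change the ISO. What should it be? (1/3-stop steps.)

Underexposed by 3 2/3 stops → need 3 2/3 stops brighter.
ISO: 1600 → 2000 → 2500 → 3200 → 4000 → 5000 → 6400 → 8000 → 10000 → 12800 → 16000 → 20000.

ISO 20000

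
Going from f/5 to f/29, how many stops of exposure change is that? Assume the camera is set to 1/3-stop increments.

f/5 → f/5.6 → f/6.3 → f/7.1 → f/8 → f/9 → f/10 → f/11 → f/13 → f/14 → f/16 → f/18 → f/20 → f/22 → f/25 → f/29 — count the steps: 15 third-stops = 5 stops.

5 stops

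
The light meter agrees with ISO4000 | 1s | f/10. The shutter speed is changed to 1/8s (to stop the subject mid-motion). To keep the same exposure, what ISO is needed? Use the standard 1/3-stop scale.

ISO 32000

Shutter speed: 1 → 0.8 → 0.6 → 0.5 → 0.4 → 0.3 → 1/4 → 1/5 → 1/6 → 1/8 — 3 stops shorter (darker).
Need 3 stops brighter from the ISO: 4000 → 5000 → 6400 → 8000 → 10000 → 12800 → 16000 → 20000 → 25600 → 32000.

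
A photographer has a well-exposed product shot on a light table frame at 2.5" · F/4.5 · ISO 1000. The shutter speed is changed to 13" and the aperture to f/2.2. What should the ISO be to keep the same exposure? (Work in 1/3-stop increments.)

ISO 50

Shutter speed: 2.5 → 3.2 → 4 → 5 → 6 → 8 → 10 → 13 — 2 1/3 stops longer (brighter).
Aperture: f/4.5 → f/4 → f/3.5 → f/3.2 → f/2.8 → f/2.5 → f/2.2 — 2 stops larger aperture (brighter).
Net change so far: 4 1/3 stops brighter. Offset with the ISO: 1000 → 800 → 640 → 500 → 400 → 320 → 250 → 200 → 160 → 125 → 100 → 80 → 64 → 50.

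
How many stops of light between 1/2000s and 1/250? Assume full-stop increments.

1/2000 → 1/1000 → 1/500 → 1/250 — count the steps: 3 stops.

3 stops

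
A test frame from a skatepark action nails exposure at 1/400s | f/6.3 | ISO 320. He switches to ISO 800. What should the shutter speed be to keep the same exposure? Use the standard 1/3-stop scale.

1/1000s

ISO: 320 → 400 → 500 → 640 → 800 — 1 1/3 stops higher (brighter).
Need 1 1/3 stops darker from the shutter speed: 1/400 → 1/500 → 1/640 → 1/800 → 1/1000.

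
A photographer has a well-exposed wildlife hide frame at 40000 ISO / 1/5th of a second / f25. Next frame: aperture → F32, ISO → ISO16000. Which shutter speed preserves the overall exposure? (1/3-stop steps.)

0.8 s

Aperture: f/25 → f/29 → f/32 — 2/3 stop smaller aperture (darker).
ISO: 40000 → 32000 → 25600 → 20000 → 16000 — 1 1/3 stops lower (darker).
Net change so far: 2 stops darker. Offset with the shutter speed: 1/5 → 1/4 → 0.3 → 0.4 → 0.5 → 0.6 → 0.8.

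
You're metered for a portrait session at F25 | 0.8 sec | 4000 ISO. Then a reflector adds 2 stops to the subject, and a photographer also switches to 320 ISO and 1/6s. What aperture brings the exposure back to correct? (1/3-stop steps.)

Scene light: 2 stops brighter.
ISO: 4000 → 3200 → 2500 → 2000 → 1600 → 1250 → 1000 → 800 → 640 → 500 → 400 → 320 — 3 2/3 stops dropped (darker).
Shutter speed: 0.8 → 0.6 → 0.5 → 0.4 → 0.3 → 1/4 → 1/5 → 1/6 — 2 1/3 stops faster (darker).
Net so far: 4 stops darker. Aperture: f/25 → f/22 → f/20 → f/18 → f/16 → f/14 → f/13 → f/11 → f/10 → f/9 → f/8 → f/7.1 → f/6.3.

f/6.3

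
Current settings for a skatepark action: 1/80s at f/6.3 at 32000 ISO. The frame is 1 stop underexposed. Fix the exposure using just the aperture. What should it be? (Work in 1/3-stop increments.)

Underexposed by 1 stop → need 1 stop brighter.
Aperture: f/6.3 → f/5.6 → f/5 → f/4.5.

f/4.5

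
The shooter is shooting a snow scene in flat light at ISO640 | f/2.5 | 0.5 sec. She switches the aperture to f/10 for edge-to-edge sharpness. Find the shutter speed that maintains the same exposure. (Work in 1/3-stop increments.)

Aperture: f/2.5 → f/2.8 → f/3.2 → f/3.5 → f/4 → f/4.5 → f/5 → f/5.6 → f/6.3 → f/7.1 → f/8 → f/9 → f/10 — 4 stops narrower (darker).
Need 4 stops brighter from the shutter speed: 0.5 → 0.6 → 0.8 → 1 → 1.3 → 1.6 → 2 → 2.5 → 3.2 → 4 → 5 → 6 → 8.

8 s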